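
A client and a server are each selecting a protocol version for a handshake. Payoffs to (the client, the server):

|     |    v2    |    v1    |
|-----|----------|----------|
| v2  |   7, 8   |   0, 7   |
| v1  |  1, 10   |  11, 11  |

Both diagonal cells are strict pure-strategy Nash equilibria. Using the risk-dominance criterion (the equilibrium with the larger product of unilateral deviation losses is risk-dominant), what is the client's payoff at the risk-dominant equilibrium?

At both v2: the client loses 7 − 1 = 6 by deviating; the server loses 8 − 7 = 1. Product = 6·1 = 6.
At both v1: the client loses 11 − 0 = 11 by deviating; the server loses 11 − 10 = 1. Product = 11·1 = 11.
11 > 6, so both v1 is risk-dominant. The client's payoff there is 11.

11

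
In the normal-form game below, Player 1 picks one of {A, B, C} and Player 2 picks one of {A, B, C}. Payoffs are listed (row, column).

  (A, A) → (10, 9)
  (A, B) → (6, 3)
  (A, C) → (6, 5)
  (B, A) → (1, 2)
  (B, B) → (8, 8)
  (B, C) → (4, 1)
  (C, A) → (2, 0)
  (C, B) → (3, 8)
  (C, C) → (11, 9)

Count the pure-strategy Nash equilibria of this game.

3

Both A: Player 1 gets 10 (best alternative 2); Player 2 gets 9 (best alternative 5). Neither deviates — NE.
Both B: Player 1 gets 8 (best alternative 6); Player 2 gets 8 (best alternative 2). Neither deviates — NE.
Both C: Player 1 gets 11 (best alternative 6); Player 2 gets 9 (best alternative 8). Neither deviates — NE.
(A, C) is not a NE: Player 1 would switch to C (11 > 6).
No other cell survives both best-response checks, so there are 3 pure NE.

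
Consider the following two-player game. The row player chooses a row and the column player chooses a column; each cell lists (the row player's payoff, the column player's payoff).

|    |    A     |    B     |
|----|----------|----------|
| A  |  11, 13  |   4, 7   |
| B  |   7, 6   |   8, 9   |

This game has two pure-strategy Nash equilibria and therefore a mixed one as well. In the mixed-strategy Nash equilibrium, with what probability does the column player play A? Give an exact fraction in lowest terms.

The column player's mix q on A must make the row player indifferent between A and B.
The row player's payoff from A: 11q + 4(1−q). From B: 7q + 8(1−q).
Set equal: 4q = 4(1−q) → q = 4/8 = 1/2.

1/2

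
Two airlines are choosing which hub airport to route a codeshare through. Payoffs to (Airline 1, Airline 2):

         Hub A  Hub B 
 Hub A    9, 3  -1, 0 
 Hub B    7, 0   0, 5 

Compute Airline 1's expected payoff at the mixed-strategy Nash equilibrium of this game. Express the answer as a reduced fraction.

7/3

Airline 2 mixes with probability q on Hub A, chosen so Airline 1 is indifferent: 9q + (-1)(1−q) = 7q + 0(1−q) gives q = 1/3.
Airline 1's expected payoff (from either row, since indifferent) is 9·1/3 + (-1)·2/3 = 7/3.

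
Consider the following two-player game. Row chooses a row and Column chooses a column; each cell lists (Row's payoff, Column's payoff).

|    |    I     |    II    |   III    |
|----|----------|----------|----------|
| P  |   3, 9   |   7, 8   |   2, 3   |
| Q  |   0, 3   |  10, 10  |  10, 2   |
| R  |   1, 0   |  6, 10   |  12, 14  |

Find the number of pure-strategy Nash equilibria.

(P, I): Row gets 3 (best alternative 1); Column gets 9 (best alternative 8). Neither deviates — NE.
(Q, II): Row gets 10 (best alternative 7); Column gets 10 (best alternative 3). Neither deviates — NE.
(R, III): Row gets 12 (best alternative 10); Column gets 14 (best alternative 10). Neither deviates — NE.
(R, I) is not a NE: Row would switch to P (3 > 1).
No other cell survives both best-response checks, so there are 3 pure NE.

3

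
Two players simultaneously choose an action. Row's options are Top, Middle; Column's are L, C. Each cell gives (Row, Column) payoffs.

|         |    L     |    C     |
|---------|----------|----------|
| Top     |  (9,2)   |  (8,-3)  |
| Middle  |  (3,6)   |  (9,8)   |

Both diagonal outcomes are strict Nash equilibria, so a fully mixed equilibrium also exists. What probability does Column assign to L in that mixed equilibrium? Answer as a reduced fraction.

Column's mix q on L must make Row indifferent between Top and Middle.
Row's payoff from Top: 9q + 8(1−q). From Middle: 3q + 9(1−q).
Set equal: 6q = 1(1−q) → q = 1/7.

1/7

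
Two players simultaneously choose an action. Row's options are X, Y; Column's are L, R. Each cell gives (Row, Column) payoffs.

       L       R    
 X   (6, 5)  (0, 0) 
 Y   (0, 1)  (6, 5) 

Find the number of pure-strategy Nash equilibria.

2

(X, L): Row gets 6 (best alternative 0); Column gets 5 (best alternative 0). Neither deviates — NE.
(Y, R): Row gets 6 (best alternative 0); Column gets 5 (best alternative 1). Neither deviates — NE.
(Y, L) is not a NE: Row would switch to X (6 > 0).
No other cell survives both best-response checks, so there are 2 pure NE.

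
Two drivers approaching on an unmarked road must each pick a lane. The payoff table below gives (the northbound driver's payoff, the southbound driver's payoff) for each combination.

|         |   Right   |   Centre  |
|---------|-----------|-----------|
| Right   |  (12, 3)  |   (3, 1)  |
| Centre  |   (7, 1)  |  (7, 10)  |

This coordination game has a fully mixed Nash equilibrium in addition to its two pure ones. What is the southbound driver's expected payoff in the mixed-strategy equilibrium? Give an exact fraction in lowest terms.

29/11

The northbound driver mixes with probability p on Right, chosen so the southbound driver is indifferent: 3p + 1(1−p) = 1p + 10(1−p) gives p = 9/11.
The southbound driver's expected payoff is 3·9/11 + 1·2/11 = 29/11.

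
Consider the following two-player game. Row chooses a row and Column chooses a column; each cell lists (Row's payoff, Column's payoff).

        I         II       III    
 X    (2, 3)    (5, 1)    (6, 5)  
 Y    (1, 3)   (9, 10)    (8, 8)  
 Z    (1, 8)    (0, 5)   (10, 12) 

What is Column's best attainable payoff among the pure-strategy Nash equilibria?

12

(Y, II) is a pure NE (Row: 9 ≥ 5; Column: 10 ≥ 8). Column gets 10.
(Z, III) is a pure NE (Row: 10 ≥ 8; Column: 12 ≥ 8). Column gets 12.
Every other cell has a profitable deviation for at least one player. Highest of {10, 12} is 12.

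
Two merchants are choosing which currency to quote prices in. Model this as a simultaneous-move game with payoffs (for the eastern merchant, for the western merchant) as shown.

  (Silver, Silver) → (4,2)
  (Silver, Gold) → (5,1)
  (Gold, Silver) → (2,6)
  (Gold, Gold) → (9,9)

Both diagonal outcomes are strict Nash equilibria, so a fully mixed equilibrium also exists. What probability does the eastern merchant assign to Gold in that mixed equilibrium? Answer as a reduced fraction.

1/4

The eastern merchant's mix p on Silver must make the western merchant indifferent between Silver and Gold.
The western merchant's payoff from Silver: 2p + 6(1−p). From Gold: 1p + 9(1−p).
Set equal: 1p = 3(1−p) → p = 3/4.
Probability on Gold is 1 − 3/4 = 1/4.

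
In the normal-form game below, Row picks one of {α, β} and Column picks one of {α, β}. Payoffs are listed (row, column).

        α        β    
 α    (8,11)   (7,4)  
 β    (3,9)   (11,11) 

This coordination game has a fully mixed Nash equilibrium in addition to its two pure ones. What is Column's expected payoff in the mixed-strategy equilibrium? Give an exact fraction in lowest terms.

85/9

Row mixes with probability p on α, chosen so Column is indifferent: 11p + 9(1−p) = 4p + 11(1−p) gives p = 2/9.
Column's expected payoff is 11·2/9 + 9·7/9 = 85/9.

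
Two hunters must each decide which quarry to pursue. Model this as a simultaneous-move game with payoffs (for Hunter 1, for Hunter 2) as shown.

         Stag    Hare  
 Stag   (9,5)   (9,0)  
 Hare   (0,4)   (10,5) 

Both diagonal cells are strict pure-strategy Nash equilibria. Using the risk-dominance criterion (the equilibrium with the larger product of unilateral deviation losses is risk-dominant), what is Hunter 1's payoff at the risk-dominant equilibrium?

At both Stag: Hunter 1 loses 9 − 0 = 9 by deviating; Hunter 2 loses 5 − 0 = 5. Product = 9·5 = 45.
At both Hare: Hunter 1 loses 10 − 9 = 1 by deviating; Hunter 2 loses 5 − 4 = 1. Product = 1·1 = 1.
45 > 1, so both Stag is risk-dominant. Hunter 1's payoff there is 9.

9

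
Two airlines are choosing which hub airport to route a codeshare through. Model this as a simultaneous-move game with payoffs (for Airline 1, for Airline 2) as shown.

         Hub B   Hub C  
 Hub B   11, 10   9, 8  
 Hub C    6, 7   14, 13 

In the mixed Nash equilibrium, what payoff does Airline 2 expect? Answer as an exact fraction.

Airline 1 mixes with probability p on Hub B, chosen so Airline 2 is indifferent: 10p + 7(1−p) = 8p + 13(1−p) gives p = 3/4.
Airline 2's expected payoff is 10·3/4 + 7·1/4 = 37/4.

37/4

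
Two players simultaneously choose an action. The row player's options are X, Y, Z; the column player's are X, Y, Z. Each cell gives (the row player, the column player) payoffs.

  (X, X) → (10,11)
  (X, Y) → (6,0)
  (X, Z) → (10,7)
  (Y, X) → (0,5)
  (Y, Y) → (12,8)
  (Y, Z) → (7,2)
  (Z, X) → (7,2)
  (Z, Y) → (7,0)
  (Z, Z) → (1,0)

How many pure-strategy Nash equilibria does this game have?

2

Both X: the row player gets 10 (best alternative 7); the column player gets 11 (best alternative 7). Neither deviates — NE.
Both Y: the row player gets 12 (best alternative 7); the column player gets 8 (best alternative 5). Neither deviates — NE.
Both Z is not a NE: the row player would switch to X (10 > 1).
No other cell survives both best-response checks, so there are 2 pure NE.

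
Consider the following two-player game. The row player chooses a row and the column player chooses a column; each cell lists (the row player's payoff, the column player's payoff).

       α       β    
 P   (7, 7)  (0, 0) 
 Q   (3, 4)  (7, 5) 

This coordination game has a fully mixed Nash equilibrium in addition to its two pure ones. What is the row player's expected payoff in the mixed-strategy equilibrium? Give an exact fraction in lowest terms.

The column player mixes with probability q on α, chosen so the row player is indifferent: 7q + 0(1−q) = 3q + 7(1−q) gives q = 7/11.
The row player's expected payoff (from either row, since indifferent) is 7·7/11 + 0·4/11 = 49/11.

49/11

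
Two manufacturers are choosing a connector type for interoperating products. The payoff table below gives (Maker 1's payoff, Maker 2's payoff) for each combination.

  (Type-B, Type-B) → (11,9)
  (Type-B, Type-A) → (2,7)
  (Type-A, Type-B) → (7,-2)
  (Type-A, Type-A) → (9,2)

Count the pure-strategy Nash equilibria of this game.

2

Both Type-B: Maker 1 gets 11 (best alternative 7); Maker 2 gets 9 (best alternative 7). Neither deviates — NE.
Both Type-A: Maker 1 gets 9 (best alternative 2); Maker 2 gets 2 (best alternative -2). Neither deviates — NE.
(Type-A, Type-B) is not a NE: Maker 1 would switch to Type-B (11 > 7).
No other cell survives both best-response checks, so there are 2 pure NE.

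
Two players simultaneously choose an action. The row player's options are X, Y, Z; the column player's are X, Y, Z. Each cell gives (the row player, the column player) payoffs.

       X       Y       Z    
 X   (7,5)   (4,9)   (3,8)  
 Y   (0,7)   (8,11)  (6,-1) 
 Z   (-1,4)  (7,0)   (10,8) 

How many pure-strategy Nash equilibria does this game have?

Both Y: the row player gets 8 (best alternative 7); the column player gets 11 (best alternative 7). Neither deviates — NE.
Both Z: the row player gets 10 (best alternative 6); the column player gets 8 (best alternative 4). Neither deviates — NE.
Both X is not a NE: the column player would switch to Y (9 > 5).
No other cell survives both best-response checks, so there are 2 pure NE.

2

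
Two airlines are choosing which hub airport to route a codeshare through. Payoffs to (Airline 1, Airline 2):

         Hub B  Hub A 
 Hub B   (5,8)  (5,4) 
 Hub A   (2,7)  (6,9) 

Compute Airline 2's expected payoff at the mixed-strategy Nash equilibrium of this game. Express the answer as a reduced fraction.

Airline 1 mixes with probability p on Hub B, chosen so Airline 2 is indifferent: 8p + 7(1−p) = 4p + 9(1−p) gives p = 1/3.
Airline 2's expected payoff is 8·1/3 + 7·2/3 = 22/3.

22/3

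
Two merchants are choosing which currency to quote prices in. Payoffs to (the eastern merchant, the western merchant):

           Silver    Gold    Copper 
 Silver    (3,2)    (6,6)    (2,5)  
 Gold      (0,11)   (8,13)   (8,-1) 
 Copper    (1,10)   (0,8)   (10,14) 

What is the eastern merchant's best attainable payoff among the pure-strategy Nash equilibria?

10

Both Gold is a pure NE (the eastern merchant: 8 ≥ 6; the western merchant: 13 ≥ 11). The eastern merchant gets 8.
Both Copper is a pure NE (the eastern merchant: 10 ≥ 8; the western merchant: 14 ≥ 10). The eastern merchant gets 10.
Every other cell has a profitable deviation for at least one player. Highest of {8, 10} is 10.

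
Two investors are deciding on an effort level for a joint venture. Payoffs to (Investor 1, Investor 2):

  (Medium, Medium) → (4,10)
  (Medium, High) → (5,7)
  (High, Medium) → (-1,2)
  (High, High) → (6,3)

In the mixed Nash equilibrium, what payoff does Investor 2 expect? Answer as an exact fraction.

Investor 1 mixes with probability p on Medium, chosen so Investor 2 is indifferent: 10p + 2(1−p) = 7p + 3(1−p) gives p = 1/4.
Investor 2's expected payoff is 10·1/4 + 2·3/4 = 4.

4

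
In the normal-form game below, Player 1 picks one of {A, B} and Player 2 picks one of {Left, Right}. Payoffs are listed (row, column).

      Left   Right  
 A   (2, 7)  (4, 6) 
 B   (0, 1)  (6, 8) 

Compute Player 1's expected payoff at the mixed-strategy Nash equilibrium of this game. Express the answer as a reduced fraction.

Player 2 mixes with probability q on Left, chosen so Player 1 is indifferent: 2q + 4(1−q) = 0q + 6(1−q) gives q = 1/2.
Player 1's expected payoff (from either row, since indifferent) is 2·1/2 + 4·1/2 = 3.

3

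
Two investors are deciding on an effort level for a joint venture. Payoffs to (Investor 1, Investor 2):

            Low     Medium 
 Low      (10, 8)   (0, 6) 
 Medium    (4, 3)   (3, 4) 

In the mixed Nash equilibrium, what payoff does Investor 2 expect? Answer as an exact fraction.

Investor 1 mixes with probability p on Low, chosen so Investor 2 is indifferent: 8p + 3(1−p) = 6p + 4(1−p) gives p = 1/3.
Investor 2's expected payoff is 8·1/3 + 3·2/3 = 14/3.

14/3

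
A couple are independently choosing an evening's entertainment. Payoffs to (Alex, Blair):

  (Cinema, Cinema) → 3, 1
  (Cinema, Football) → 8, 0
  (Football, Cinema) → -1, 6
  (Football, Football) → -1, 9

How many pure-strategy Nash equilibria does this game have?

1

Both Cinema: Alex gets 3 (best alternative -1); Blair gets 1 (best alternative 0). Neither deviates — NE.
Both Football is not a NE: Alex would switch to Cinema (8 > -1).
No other cell survives both best-response checks, so there is 1 pure NE.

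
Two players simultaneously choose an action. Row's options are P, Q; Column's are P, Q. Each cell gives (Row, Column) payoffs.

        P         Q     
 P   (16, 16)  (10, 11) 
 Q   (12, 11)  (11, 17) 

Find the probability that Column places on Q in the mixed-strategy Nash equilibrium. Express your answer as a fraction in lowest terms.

4/5

Column's mix q on P must make Row indifferent between P and Q.
Row's payoff from P: 16q + 10(1−q). From Q: 12q + 11(1−q).
Set equal: 4q = 1(1−q) → q = 1/5.
Probability on Q is 1 − 1/5 = 4/5.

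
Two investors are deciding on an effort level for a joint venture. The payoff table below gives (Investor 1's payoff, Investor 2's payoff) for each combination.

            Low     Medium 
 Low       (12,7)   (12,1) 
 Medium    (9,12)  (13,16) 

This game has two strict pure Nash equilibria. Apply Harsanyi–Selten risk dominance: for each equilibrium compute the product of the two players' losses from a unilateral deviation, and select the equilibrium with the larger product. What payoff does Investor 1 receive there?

At both Low: Investor 1 loses 12 − 9 = 3 by deviating; Investor 2 loses 7 − 1 = 6. Product = 3·6 = 18.
At both Medium: Investor 1 loses 13 − 12 = 1 by deviating; Investor 2 loses 16 − 12 = 4. Product = 1·4 = 4.
18 > 4, so both Low is risk-dominant. Investor 1's payoff there is 12.

12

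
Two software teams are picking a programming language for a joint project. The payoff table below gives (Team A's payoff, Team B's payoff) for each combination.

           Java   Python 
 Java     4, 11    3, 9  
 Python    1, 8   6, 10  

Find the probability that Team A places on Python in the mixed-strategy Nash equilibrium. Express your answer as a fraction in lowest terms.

Team A's mix p on Java must make Team B indifferent between Java and Python.
Team B's payoff from Java: 11p + 8(1−p). From Python: 9p + 10(1−p).
Set equal: 2p = 2(1−p) → p = 2/4 = 1/2.
Probability on Python is 1 − 1/2 = 1/2.

1/2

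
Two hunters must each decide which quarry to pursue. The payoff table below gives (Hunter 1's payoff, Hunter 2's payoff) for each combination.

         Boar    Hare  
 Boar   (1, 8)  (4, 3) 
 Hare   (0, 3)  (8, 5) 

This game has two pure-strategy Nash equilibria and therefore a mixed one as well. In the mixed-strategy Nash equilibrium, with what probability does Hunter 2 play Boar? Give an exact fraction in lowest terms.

4/5

Hunter 2's mix q on Boar must make Hunter 1 indifferent between Boar and Hare.
Hunter 1's payoff from Boar: 1q + 4(1−q). From Hare: 0q + 8(1−q).
Set equal: 1q = 4(1−q) → q = 4/5.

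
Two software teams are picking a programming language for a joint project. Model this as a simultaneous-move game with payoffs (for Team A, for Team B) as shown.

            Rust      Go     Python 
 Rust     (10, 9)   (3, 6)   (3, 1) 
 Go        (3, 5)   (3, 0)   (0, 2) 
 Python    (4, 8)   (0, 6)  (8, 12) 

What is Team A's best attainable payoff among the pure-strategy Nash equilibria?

Both Rust is a pure NE (Team A: 10 ≥ 4; Team B: 9 ≥ 6). Team A gets 10.
Both Python is a pure NE (Team A: 8 ≥ 3; Team B: 12 ≥ 8). Team A gets 8.
Every other cell has a profitable deviation for at least one player. Highest of {10, 8} is 10.

10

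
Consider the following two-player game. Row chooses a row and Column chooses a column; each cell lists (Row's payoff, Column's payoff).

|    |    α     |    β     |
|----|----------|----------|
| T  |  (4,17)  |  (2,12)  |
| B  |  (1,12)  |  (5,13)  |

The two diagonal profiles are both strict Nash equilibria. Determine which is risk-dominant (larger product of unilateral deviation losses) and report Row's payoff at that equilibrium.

4

At (T, α): Row loses 4 − 1 = 3 by deviating; Column loses 17 − 12 = 5. Product = 3·5 = 15.
At (B, β): Row loses 5 − 2 = 3 by deviating; Column loses 13 − 12 = 1. Product = 3·1 = 3.
15 > 3, so (T, α) is risk-dominant. Row's payoff there is 4.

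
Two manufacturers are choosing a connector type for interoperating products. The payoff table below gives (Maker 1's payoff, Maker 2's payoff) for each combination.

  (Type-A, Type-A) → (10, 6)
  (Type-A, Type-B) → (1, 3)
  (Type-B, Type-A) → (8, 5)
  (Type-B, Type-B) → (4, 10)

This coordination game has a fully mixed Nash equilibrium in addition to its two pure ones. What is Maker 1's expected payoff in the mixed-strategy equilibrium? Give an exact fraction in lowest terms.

Maker 2 mixes with probability q on Type-A, chosen so Maker 1 is indifferent: 10q + 1(1−q) = 8q + 4(1−q) gives q = 3/5.
Maker 1's expected payoff (from either row, since indifferent) is 10·3/5 + 1·2/5 = 32/5.

32/5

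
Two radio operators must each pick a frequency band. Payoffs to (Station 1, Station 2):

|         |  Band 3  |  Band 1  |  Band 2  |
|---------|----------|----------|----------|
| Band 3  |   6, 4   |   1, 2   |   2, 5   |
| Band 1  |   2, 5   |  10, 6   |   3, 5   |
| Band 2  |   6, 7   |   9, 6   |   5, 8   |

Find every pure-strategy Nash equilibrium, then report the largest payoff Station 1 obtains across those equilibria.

10

Both Band 1 is a pure NE (Station 1: 10 ≥ 9; Station 2: 6 ≥ 5). Station 1 gets 10.
Both Band 2 is a pure NE (Station 1: 5 ≥ 3; Station 2: 8 ≥ 7). Station 1 gets 5.
Every other cell has a profitable deviation for at least one player. Highest of {10, 5} is 10.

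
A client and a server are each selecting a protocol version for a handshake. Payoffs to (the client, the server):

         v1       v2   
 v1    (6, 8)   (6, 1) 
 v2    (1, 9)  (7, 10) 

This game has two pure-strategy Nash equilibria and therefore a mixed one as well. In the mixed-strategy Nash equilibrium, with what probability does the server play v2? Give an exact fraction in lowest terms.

The server's mix q on v1 must make the client indifferent between v1 and v2.
The client's payoff from v1: 6q + 6(1−q). From v2: 1q + 7(1−q).
Set equal: 5q = 1(1−q) → q = 1/6.
Probability on v2 is 1 − 1/6 = 5/6.

5/6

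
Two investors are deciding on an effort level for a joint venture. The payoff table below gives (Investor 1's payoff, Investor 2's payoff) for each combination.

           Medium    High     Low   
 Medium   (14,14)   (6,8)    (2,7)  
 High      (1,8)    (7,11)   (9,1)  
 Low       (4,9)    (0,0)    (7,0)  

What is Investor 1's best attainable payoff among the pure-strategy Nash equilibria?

Both Medium is a pure NE (Investor 1: 14 ≥ 4; Investor 2: 14 ≥ 8). Investor 1 gets 14.
Both High is a pure NE (Investor 1: 7 ≥ 6; Investor 2: 11 ≥ 8). Investor 1 gets 7.
Every other cell has a profitable deviation for at least one player. Highest of {14, 7} is 14.

14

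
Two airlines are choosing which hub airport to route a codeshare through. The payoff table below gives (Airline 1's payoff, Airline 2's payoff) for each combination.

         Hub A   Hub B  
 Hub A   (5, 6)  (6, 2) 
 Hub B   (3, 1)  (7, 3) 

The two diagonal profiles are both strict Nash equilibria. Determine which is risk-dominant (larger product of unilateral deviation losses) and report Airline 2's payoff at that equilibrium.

6

At both Hub A: Airline 1 loses 5 − 3 = 2 by deviating; Airline 2 loses 6 − 2 = 4. Product = 2·4 = 8.
At both Hub B: Airline 1 loses 7 − 6 = 1 by deviating; Airline 2 loses 3 − 1 = 2. Product = 1·2 = 2.
8 > 2, so both Hub A is risk-dominant. Airline 2's payoff there is 6.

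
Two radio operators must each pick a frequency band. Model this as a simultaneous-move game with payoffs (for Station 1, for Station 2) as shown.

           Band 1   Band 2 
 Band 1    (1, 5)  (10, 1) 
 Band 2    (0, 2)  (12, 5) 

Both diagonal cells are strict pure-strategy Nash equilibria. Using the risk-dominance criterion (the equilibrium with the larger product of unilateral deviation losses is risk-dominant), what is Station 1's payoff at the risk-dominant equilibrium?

12

At both Band 1: Station 1 loses 1 − 0 = 1 by deviating; Station 2 loses 5 − 1 = 4. Product = 1·4 = 4.
At both Band 2: Station 1 loses 12 − 10 = 2 by deviating; Station 2 loses 5 − 2 = 3. Product = 2·3 = 6.
6 > 4, so both Band 2 is risk-dominant. Station 1's payoff there is 12.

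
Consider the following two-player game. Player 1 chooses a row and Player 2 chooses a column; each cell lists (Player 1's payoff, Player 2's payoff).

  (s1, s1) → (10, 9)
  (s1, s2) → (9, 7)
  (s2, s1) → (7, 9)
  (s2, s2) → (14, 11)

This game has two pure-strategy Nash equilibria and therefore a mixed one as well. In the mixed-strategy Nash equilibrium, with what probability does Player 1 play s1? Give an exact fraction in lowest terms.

Player 1's mix p on s1 must make Player 2 indifferent between s1 and s2.
Player 2's payoff from s1: 9p + 9(1−p). From s2: 7p + 11(1−p).
Set equal: 2p = 2(1−p) → p = 2/4 = 1/2.

1/2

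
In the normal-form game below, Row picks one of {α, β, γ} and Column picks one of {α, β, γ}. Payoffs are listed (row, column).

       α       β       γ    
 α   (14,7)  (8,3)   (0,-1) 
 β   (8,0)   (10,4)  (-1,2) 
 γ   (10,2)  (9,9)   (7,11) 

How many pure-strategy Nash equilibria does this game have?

Both α: Row gets 14 (best alternative 10); Column gets 7 (best alternative 3). Neither deviates — NE.
Both β: Row gets 10 (best alternative 9); Column gets 4 (best alternative 2). Neither deviates — NE.
Both γ: Row gets 7 (best alternative 0); Column gets 11 (best alternative 9). Neither deviates — NE.
(α, β) is not a NE: Row would switch to β (10 > 8).
No other cell survives both best-response checks, so there are 3 pure NE.

3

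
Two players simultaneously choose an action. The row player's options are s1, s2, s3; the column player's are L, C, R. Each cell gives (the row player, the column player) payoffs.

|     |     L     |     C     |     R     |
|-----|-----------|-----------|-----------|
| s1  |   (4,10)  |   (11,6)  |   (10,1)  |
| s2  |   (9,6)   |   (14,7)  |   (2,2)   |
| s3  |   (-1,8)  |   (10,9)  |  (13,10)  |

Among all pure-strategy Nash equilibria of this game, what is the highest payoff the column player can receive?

10

(s2, C) is a pure NE (the row player: 14 ≥ 11; the column player: 7 ≥ 6). The column player gets 7.
(s3, R) is a pure NE (the row player: 13 ≥ 10; the column player: 10 ≥ 9). The column player gets 10.
Every other cell has a profitable deviation for at least one player. Highest of {7, 10} is 10.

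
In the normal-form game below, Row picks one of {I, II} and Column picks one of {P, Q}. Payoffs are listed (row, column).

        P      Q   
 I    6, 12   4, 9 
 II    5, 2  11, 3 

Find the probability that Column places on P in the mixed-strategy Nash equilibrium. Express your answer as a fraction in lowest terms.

7/8

Column's mix q on P must make Row indifferent between I and II.
Row's payoff from I: 6q + 4(1−q). From II: 5q + 11(1−q).
Set equal: 1q = 7(1−q) → q = 7/8.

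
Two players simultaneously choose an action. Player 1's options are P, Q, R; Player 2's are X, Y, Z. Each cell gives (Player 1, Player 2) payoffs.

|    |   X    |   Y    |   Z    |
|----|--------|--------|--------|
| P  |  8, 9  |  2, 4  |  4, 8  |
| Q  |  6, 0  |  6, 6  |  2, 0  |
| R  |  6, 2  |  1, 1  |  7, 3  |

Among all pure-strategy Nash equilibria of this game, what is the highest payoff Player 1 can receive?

8

(P, X) is a pure NE (Player 1: 8 ≥ 6; Player 2: 9 ≥ 8). Player 1 gets 8.
(Q, Y) is a pure NE (Player 1: 6 ≥ 2; Player 2: 6 ≥ 0). Player 1 gets 6.
(R, Z) is a pure NE (Player 1: 7 ≥ 4; Player 2: 3 ≥ 2). Player 1 gets 7.
Every other cell has a profitable deviation for at least one player. Highest of {8, 6, 7} is 8.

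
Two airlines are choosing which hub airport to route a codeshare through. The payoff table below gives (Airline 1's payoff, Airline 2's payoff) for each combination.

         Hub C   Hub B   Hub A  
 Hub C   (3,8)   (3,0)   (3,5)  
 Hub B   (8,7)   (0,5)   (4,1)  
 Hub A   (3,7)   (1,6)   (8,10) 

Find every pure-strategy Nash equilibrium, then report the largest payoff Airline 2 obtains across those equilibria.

10

(Hub B, Hub C) is a pure NE (Airline 1: 8 ≥ 3; Airline 2: 7 ≥ 5). Airline 2 gets 7.
Both Hub A is a pure NE (Airline 1: 8 ≥ 4; Airline 2: 10 ≥ 7). Airline 2 gets 10.
Every other cell has a profitable deviation for at least one player. Highest of {7, 10} is 10.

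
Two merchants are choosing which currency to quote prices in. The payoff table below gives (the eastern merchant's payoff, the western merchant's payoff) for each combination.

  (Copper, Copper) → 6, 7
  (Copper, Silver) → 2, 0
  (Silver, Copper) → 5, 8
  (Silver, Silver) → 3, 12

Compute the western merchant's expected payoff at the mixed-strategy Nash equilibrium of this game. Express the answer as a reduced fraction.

The eastern merchant mixes with probability p on Copper, chosen so the western merchant is indifferent: 7p + 8(1−p) = 0p + 12(1−p) gives p = 4/11.
The western merchant's expected payoff is 7·4/11 + 8·7/11 = 84/11.

84/11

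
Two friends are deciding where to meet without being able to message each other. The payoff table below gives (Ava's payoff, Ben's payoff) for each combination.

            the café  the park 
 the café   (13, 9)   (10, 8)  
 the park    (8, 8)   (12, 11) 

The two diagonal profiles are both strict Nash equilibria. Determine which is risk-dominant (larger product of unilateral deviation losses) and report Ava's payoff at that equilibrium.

12

At both the café: Ava loses 13 − 8 = 5 by deviating; Ben loses 9 − 8 = 1. Product = 5·1 = 5.
At both the park: Ava loses 12 − 10 = 2 by deviating; Ben loses 11 − 8 = 3. Product = 2·3 = 6.
6 > 5, so both the park is risk-dominant. Ava's payoff there is 12.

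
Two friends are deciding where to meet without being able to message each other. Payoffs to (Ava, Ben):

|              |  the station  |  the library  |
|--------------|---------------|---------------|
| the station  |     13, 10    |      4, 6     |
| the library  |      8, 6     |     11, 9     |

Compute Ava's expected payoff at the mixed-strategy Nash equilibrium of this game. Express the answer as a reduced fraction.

37/4

Ben mixes with probability q on the station, chosen so Ava is indifferent: 13q + 4(1−q) = 8q + 11(1−q) gives q = 7/12.
Ava's expected payoff (from either row, since indifferent) is 13·7/12 + 4·5/12 = 37/4.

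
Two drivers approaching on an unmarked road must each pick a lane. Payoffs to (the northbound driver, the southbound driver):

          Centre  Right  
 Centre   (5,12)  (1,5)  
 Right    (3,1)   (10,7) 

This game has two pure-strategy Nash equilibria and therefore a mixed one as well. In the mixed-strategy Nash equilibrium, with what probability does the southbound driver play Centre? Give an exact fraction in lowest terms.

9/11

The southbound driver's mix q on Centre must make the northbound driver indifferent between Centre and Right.
The northbound driver's payoff from Centre: 5q + 1(1−q). From Right: 3q + 10(1−q).
Set equal: 2q = 9(1−q) → q = 9/11.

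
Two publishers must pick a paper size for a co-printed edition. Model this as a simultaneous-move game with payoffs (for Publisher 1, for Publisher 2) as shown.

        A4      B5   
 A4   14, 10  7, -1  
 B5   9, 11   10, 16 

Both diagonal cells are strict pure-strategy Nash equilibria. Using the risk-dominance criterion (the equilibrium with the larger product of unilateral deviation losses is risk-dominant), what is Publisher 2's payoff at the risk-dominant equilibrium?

At both A4: Publisher 1 loses 14 − 9 = 5 by deviating; Publisher 2 loses 10 − (-1) = 11. Product = 5·11 = 55.
At both B5: Publisher 1 loses 10 − 7 = 3 by deviating; Publisher 2 loses 16 − 11 = 5. Product = 3·5 = 15.
55 > 15, so both A4 is risk-dominant. Publisher 2's payoff there is 10.

10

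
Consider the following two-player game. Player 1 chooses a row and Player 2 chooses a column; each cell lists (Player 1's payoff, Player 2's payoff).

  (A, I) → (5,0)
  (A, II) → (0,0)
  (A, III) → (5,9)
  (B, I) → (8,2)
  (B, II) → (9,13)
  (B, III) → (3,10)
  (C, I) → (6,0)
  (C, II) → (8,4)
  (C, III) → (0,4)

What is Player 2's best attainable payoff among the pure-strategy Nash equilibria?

13

(A, III) is a pure NE (Player 1: 5 ≥ 3; Player 2: 9 ≥ 0). Player 2 gets 9.
(B, II) is a pure NE (Player 1: 9 ≥ 8; Player 2: 13 ≥ 10). Player 2 gets 13.
Every other cell has a profitable deviation for at least one player. Highest of {9, 13} is 13.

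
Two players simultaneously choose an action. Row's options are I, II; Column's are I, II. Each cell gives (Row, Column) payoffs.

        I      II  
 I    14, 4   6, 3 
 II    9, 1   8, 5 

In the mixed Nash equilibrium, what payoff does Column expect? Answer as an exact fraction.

17/5

Row mixes with probability p on I, chosen so Column is indifferent: 4p + 1(1−p) = 3p + 5(1−p) gives p = 4/5.
Column's expected payoff is 4·4/5 + 1·1/5 = 17/5.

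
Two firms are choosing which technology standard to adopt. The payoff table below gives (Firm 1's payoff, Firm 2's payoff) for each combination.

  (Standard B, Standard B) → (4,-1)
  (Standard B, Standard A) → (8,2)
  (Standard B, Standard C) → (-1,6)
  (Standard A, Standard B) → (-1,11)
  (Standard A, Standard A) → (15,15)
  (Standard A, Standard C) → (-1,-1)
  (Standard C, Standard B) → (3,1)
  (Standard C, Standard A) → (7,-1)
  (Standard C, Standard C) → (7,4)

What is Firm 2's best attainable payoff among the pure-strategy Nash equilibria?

15

Both Standard A is a pure NE (Firm 1: 15 ≥ 8; Firm 2: 15 ≥ 11). Firm 2 gets 15.
Both Standard C is a pure NE (Firm 1: 7 ≥ -1; Firm 2: 4 ≥ 1). Firm 2 gets 4.
Every other cell has a profitable deviation for at least one player. Highest of {15, 4} is 15.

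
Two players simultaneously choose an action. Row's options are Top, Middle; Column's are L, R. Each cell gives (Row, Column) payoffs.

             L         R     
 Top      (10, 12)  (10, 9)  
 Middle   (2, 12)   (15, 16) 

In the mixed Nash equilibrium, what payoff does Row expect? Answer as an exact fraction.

10

Column mixes with probability q on L, chosen so Row is indifferent: 10q + 10(1−q) = 2q + 15(1−q) gives q = 5/13.
Row's expected payoff (from either row, since indifferent) is 10·5/13 + 10·8/13 = 10.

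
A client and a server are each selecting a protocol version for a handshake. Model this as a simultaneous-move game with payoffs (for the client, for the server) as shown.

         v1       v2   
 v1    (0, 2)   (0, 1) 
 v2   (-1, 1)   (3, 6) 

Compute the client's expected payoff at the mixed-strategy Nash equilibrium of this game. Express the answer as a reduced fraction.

The server mixes with probability q on v1, chosen so the client is indifferent: 0q + 0(1−q) = (-1)q + 3(1−q) gives q = 3/4.
The client's expected payoff (from either row, since indifferent) is 0·3/4 + 0·1/4 = 0.

0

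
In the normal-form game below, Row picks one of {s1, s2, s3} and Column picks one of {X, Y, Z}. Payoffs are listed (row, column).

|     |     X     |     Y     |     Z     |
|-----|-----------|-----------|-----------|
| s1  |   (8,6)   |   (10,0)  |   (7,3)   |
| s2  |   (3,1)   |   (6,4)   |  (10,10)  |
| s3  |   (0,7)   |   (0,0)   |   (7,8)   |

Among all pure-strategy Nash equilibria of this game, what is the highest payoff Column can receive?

(s1, X) is a pure NE (Row: 8 ≥ 3; Column: 6 ≥ 3). Column gets 6.
(s2, Z) is a pure NE (Row: 10 ≥ 7; Column: 10 ≥ 4). Column gets 10.
Every other cell has a profitable deviation for at least one player. Highest of {6, 10} is 10.

10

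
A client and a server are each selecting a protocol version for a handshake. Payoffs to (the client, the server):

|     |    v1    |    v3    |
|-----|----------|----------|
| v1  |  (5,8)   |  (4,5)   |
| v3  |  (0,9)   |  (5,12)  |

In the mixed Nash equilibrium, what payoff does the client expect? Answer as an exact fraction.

25/6

The server mixes with probability q on v1, chosen so the client is indifferent: 5q + 4(1−q) = 0q + 5(1−q) gives q = 1/6.
The client's expected payoff (from either row, since indifferent) is 5·1/6 + 4·5/6 = 25/6.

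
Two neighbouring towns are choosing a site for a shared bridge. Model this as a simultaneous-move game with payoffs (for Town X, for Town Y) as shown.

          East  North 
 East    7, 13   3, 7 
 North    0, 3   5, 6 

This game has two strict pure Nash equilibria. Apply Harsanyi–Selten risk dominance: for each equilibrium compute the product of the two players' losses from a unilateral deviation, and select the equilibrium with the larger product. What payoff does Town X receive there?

7

At both East: Town X loses 7 − 0 = 7 by deviating; Town Y loses 13 − 7 = 6. Product = 7·6 = 42.
At both North: Town X loses 5 − 3 = 2 by deviating; Town Y loses 6 − 3 = 3. Product = 2·3 = 6.
42 > 6, so both East is risk-dominant. Town X's payoff there is 7.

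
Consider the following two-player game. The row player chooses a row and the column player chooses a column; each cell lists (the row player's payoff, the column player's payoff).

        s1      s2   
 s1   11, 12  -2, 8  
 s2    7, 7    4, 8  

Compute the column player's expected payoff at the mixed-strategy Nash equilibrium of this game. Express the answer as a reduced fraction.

8

The row player mixes with probability p on s1, chosen so the column player is indifferent: 12p + 7(1−p) = 8p + 8(1−p) gives p = 1/5.
The column player's expected payoff is 12·1/5 + 7·4/5 = 8.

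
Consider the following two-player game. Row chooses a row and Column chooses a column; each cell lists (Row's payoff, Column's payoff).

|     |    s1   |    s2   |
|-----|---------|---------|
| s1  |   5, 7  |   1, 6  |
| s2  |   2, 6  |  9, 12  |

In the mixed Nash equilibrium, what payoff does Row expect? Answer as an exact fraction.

43/11

Column mixes with probability q on s1, chosen so Row is indifferent: 5q + 1(1−q) = 2q + 9(1−q) gives q = 8/11.
Row's expected payoff (from either row, since indifferent) is 5·8/11 + 1·3/11 = 43/11.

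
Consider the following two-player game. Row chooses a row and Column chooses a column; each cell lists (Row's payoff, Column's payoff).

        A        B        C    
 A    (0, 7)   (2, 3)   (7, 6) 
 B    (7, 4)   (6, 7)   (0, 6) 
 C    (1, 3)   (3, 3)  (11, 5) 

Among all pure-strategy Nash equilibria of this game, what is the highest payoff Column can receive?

Both B is a pure NE (Row: 6 ≥ 3; Column: 7 ≥ 6). Column gets 7.
Both C is a pure NE (Row: 11 ≥ 7; Column: 5 ≥ 3). Column gets 5.
Every other cell has a profitable deviation for at least one player. Highest of {7, 5} is 7.

7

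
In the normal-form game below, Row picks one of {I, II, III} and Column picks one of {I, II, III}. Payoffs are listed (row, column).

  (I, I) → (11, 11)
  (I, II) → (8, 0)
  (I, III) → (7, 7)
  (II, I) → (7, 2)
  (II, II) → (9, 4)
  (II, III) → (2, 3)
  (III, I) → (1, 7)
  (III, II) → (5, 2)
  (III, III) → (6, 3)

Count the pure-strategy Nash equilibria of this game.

Both I: Row gets 11 (best alternative 7); Column gets 11 (best alternative 7). Neither deviates — NE.
Both II: Row gets 9 (best alternative 8); Column gets 4 (best alternative 3). Neither deviates — NE.
Both III is not a NE: Row would switch to I (7 > 6).
No other cell survives both best-response checks, so there are 2 pure NE.

2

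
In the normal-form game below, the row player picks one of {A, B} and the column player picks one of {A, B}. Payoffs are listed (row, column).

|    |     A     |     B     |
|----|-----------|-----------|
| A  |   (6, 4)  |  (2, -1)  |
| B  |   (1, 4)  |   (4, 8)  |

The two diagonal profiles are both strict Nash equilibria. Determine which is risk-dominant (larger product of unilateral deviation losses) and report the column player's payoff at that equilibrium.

At both A: the row player loses 6 − 1 = 5 by deviating; the column player loses 4 − (-1) = 5. Product = 5·5 = 25.
At both B: the row player loses 4 − 2 = 2 by deviating; the column player loses 8 − 4 = 4. Product = 2·4 = 8.
25 > 8, so both A is risk-dominant. The column player's payoff there is 4.

4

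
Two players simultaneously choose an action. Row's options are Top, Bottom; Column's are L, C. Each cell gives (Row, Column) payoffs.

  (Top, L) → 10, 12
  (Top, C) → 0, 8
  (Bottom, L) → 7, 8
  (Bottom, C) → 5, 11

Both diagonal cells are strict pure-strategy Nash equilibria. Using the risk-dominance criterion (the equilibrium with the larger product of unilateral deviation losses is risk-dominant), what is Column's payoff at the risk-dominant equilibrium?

At (Top, L): Row loses 10 − 7 = 3 by deviating; Column loses 12 − 8 = 4. Product = 3·4 = 12.
At (Bottom, C): Row loses 5 − 0 = 5 by deviating; Column loses 11 − 8 = 3. Product = 5·3 = 15.
15 > 12, so (Bottom, C) is risk-dominant. Column's payoff there is 11.

11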